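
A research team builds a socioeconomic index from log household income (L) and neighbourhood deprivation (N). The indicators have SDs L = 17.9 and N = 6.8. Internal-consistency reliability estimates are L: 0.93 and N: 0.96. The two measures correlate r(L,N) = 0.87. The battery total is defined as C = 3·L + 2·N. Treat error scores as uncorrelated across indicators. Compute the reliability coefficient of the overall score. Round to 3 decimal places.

Var(C) = 3²·17.9² + 2²·6.8² + 2·[6·17.9·6.8·0.87] = 3068.65 + 1270.76 = 4339.41.
Under uncorrelated errors the observed covariances equal the true-score covariances, so only the own-variance terms attenuate.
True-score variance = [3²·17.9²·0.93 + 2²·6.8²·0.96] + 1270.76 = 2859.39 + 1270.76 = 4130.15.
Reliability = 4130.15 / 4339.41 = 0.952.

0.952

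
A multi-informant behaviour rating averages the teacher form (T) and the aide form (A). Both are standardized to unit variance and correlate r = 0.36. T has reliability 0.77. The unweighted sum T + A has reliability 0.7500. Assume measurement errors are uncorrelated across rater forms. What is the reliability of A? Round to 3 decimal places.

0.550

Var(T+A) = 2 + 2·0.36 = 2.720.
True-score variance = ρ_T + ρ_A + 2·0.36, so 0.7500 = (0.77 + ρ_A + 0.72) / 2.720.
ρ_A = 0.7500·2.720 − 0.77 − 0.72 = 0.550.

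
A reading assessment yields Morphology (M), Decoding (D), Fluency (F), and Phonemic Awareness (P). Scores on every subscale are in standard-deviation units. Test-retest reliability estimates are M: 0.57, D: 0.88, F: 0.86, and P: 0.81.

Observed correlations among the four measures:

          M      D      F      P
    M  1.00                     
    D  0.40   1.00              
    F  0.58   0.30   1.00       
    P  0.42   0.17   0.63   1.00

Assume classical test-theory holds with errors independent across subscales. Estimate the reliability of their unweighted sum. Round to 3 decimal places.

0.902

Var(M+D+F+P) = 4 + 2·[0.40 + 0.58 + 0.42 + 0.30 + 0.17 + 0.63] = 4 + 5 = 9.
Because errors are independent across components, Cov(Tᵢ,Tⱼ) = Cov(Xᵢ,Xⱼ); the off-diagonal part of the true-score variance is the same as above.
True-score variance = [0.57 + 0.88 + 0.86 + 0.81] + 5 = 3.12 + 5 = 8.12.
Reliability = 8.12 / 9 = 0.902.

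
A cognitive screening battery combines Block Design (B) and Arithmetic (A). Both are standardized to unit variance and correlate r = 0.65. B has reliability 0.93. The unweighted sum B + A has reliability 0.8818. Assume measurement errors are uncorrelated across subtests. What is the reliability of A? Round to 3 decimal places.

Var(B+A) = 2 + 2·0.65 = 3.300.
True-score variance = ρ_B + ρ_A + 2·0.65, so 0.8818 = (0.93 + ρ_A + 1.30) / 3.300.
ρ_A = 0.8818·3.300 − 0.93 − 1.30 = 0.680.

0.680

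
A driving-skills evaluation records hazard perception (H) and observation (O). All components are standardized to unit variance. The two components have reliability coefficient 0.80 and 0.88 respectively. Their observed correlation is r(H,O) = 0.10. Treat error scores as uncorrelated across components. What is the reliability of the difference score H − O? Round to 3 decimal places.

Var(H−O) = 1 + 1 − 2·0.10 = 2 − 0.2 = 1.8.
Under uncorrelated errors the observed covariances equal the true-score covariances, so only the own-variance terms attenuate.
True-score variance = [0.80 + 0.88] − 0.2 = 1.68 − 0.2 = 1.48.
Reliability = 1.48 / 1.8 = 0.822.

0.822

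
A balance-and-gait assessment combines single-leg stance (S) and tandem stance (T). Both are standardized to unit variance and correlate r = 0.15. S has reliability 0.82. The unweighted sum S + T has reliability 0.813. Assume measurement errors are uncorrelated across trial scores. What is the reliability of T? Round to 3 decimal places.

Var(S+T) = 2 + 2·0.15 = 2.300.
True-score variance = ρ_S + ρ_T + 2·0.15, so 0.813 = (0.82 + ρ_T + 0.30) / 2.300.
ρ_T = 0.813·2.300 − 0.82 − 0.30 = 0.750.

0.750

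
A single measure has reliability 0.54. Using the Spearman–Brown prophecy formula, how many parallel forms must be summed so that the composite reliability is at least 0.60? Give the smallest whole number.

k ≥ ρ*(1−ρ₁)/(ρ₁(1−ρ*)) = 0.60·0.46 / (0.54·0.40) = 1.278.
Smallest integer k = 2.

2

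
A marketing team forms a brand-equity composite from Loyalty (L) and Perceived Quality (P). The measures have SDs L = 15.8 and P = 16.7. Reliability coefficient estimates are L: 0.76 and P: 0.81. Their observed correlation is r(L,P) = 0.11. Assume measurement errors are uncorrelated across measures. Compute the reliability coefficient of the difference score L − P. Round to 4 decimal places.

Var(L−P) = 15.8² + 16.7² − 2·15.8·16.7·0.11 = 528.53 − 58.0492 = 470.481.
With uncorrelated errors the cross-covariances are all true-score covariance, so they carry over unchanged; only the diagonal terms shrink to ρᵢσᵢ².
True-score variance = [15.8²·0.76 + 16.7²·0.81] − 58.0492 = 415.627 − 58.0492 = 357.578.
Reliability = 357.578 / 470.481 = 0.7600.

0.7600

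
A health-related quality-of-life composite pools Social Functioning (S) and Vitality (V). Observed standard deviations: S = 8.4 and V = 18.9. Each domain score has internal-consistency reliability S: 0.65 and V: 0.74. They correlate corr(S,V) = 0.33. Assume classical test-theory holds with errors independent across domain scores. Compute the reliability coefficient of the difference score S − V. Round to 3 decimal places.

Var(S−V) = 8.4² + 18.9² − 2·8.4·18.9·0.33 = 427.77 − 104.782 = 322.988.
Under uncorrelated errors the observed covariances equal the true-score covariances, so only the own-variance terms attenuate.
True-score variance = [8.4²·0.65 + 18.9²·0.74] − 104.782 = 310.199 − 104.782 = 205.418.
Reliability = 205.418 / 322.988 = 0.636.

0.636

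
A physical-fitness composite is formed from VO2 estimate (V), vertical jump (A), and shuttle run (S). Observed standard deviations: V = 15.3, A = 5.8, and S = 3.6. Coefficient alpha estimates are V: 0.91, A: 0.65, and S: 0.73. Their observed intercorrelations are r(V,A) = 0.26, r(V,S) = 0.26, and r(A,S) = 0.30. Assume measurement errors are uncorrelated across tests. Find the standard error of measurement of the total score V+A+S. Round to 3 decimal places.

Var(total) = 280.69 + 87.3144 = 368.004.
True-score variance = 244.349 + 87.3144 = 331.663, so reliability = 0.9012.
Error variance = 368.004 − 331.663 = 36.3413; SEM = √36.3413 = 6.028.

6.028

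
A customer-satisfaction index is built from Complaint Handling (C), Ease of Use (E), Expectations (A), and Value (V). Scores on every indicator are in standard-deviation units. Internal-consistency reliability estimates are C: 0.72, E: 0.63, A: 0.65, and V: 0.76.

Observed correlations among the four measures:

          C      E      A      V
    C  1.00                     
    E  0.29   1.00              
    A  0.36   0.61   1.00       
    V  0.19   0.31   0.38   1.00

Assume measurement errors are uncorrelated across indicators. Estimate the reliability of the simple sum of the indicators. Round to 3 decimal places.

Var(C+E+A+V) = 4 + 2·[0.29 + 0.36 + 0.19 + 0.61 + 0.31 + 0.38] = 4 + 4.28 = 8.28.
Because errors are independent across components, Cov(Tᵢ,Tⱼ) = Cov(Xᵢ,Xⱼ); the off-diagonal part of the true-score variance is the same as above.
True-score variance = [0.72 + 0.63 + 0.65 + 0.76] + 4.28 = 2.76 + 4.28 = 7.04.
Reliability = 7.04 / 8.28 = 0.850.

0.850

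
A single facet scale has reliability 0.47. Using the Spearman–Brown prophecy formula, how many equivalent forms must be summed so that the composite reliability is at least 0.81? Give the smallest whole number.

5

k ≥ ρ*(1−ρ₁)/(ρ₁(1−ρ*)) = 0.81·0.53 / (0.47·0.19) = 4.807.
Smallest integer k = 5.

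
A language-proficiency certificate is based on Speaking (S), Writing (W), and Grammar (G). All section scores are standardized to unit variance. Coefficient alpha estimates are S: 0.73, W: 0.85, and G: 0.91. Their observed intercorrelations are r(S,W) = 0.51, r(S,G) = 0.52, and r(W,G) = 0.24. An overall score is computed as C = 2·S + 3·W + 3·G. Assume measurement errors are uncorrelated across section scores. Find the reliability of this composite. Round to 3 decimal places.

0.916

Var(C) = 2² + 3² + 3² + 2·[6·0.51 + 6·0.52 + 9·0.24] = 22 + 16.68 = 38.68.
With uncorrelated errors the cross-covariances are all true-score covariance, so they carry over unchanged; only the diagonal terms shrink to ρᵢσᵢ².
True-score variance = [2²·0.73 + 3²·0.85 + 3²·0.91] + 16.68 = 18.76 + 16.68 = 35.44.
Reliability = 35.44 / 38.68 = 0.916.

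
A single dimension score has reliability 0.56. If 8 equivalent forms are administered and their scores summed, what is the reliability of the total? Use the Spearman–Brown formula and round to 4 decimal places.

0.9106

ρ_k = kρ / (1 + (k−1)ρ) = 8·0.56 / (1 + 7·0.56) = 4.480 / 4.920 = 0.9106.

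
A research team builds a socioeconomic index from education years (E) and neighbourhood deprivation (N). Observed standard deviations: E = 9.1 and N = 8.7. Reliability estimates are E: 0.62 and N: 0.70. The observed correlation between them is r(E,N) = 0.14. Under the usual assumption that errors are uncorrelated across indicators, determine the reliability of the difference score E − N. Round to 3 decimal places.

Var(E−N) = 9.1² + 8.7² − 2·9.1·8.7·0.14 = 158.5 − 22.1676 = 136.332.
With uncorrelated errors the cross-covariances are all true-score covariance, so they carry over unchanged; only the diagonal terms shrink to ρᵢσᵢ².
True-score variance = [9.1²·0.62 + 8.7²·0.70] − 22.1676 = 104.325 − 22.1676 = 82.1576.
Reliability = 82.1576 / 136.332 = 0.603.

0.603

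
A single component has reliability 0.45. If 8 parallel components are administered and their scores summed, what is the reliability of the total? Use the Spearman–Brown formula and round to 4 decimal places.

0.8675

ρ_k = kρ / (1 + (k−1)ρ) = 8·0.45 / (1 + 7·0.45) = 3.600 / 4.150 = 0.8675.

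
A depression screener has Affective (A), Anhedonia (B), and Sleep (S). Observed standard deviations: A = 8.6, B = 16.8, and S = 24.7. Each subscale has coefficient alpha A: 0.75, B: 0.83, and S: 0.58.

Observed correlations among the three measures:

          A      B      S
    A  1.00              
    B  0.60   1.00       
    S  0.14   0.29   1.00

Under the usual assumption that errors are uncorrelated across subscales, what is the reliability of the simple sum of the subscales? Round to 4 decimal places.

0.7759

Var(A+B+S) = 8.6² + 16.8² + 24.7² + 2·[8.6·16.8·0.60 + 8.6·24.7·0.14 + 16.8·24.7·0.29] = 966.29 + 473.53 = 1439.82.
Under uncorrelated errors the observed covariances equal the true-score covariances, so only the own-variance terms attenuate.
True-score variance = [8.6²·0.75 + 16.8²·0.83 + 24.7²·0.58] + 473.53 = 643.581 + 473.53 = 1117.11.
Reliability = 1117.11 / 1439.82 = 0.7759.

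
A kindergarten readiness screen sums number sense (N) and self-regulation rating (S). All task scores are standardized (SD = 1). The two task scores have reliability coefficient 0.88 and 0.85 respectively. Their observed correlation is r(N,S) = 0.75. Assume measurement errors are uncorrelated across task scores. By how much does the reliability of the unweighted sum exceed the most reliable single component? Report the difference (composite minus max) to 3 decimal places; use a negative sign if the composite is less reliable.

0.043

Var(sum) = 2 + 1.5 = 3.5; true-score variance = 1.73 + 1.5 = 3.23; composite reliability = 0.9229.
Max component reliability = 0.8800.
Difference = 0.9229 − 0.8800 = 0.043.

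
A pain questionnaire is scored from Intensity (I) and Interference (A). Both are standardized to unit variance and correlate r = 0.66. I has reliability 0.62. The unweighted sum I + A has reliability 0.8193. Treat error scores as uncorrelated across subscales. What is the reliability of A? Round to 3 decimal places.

0.780

Var(I+A) = 2 + 2·0.66 = 3.320.
True-score variance = ρ_I + ρ_A + 2·0.66, so 0.8193 = (0.62 + ρ_A + 1.32) / 3.320.
ρ_A = 0.8193·3.320 − 0.62 − 1.32 = 0.780.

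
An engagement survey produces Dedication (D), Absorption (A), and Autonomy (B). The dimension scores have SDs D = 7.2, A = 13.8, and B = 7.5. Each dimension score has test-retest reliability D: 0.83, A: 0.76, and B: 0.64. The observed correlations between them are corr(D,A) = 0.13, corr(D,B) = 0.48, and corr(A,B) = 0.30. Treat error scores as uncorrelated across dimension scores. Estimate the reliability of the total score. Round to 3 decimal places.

0.829

Var(D+A+B) = 7.2² + 13.8² + 7.5² + 2·[7.2·13.8·0.13 + 7.2·7.5·0.48 + 13.8·7.5·0.30] = 298.53 + 139.774 = 438.304.
Because errors are independent across components, Cov(Tᵢ,Tⱼ) = Cov(Xᵢ,Xⱼ); the off-diagonal part of the true-score variance is the same as above.
True-score variance = [7.2²·0.83 + 13.8²·0.76 + 7.5²·0.64] + 139.774 = 223.762 + 139.774 = 363.535.
Reliability = 363.535 / 438.304 = 0.829.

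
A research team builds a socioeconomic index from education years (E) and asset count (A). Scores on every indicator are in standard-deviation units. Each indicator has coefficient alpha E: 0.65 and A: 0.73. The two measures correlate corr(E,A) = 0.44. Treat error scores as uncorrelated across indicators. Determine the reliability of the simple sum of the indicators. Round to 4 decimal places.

Var(E+A) = 2 + 2·[0.44] = 2 + 0.88 = 2.88.
Under uncorrelated errors the observed covariances equal the true-score covariances, so only the own-variance terms attenuate.
True-score variance = [0.65 + 0.73] + 0.88 = 1.38 + 0.88 = 2.26.
Reliability = 2.26 / 2.88 = 0.7847.

0.7847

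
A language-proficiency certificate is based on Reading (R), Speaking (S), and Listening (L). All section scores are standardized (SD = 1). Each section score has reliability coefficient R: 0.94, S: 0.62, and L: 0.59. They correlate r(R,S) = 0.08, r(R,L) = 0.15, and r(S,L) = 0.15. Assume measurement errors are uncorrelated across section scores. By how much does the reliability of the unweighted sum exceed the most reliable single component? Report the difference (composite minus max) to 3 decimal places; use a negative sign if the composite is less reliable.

Var(sum) = 3 + 0.76 = 3.76; true-score variance = 2.15 + 0.76 = 2.91; composite reliability = 0.7739.
Max component reliability = 0.9400.
Difference = 0.7739 − 0.9400 = -0.166.

-0.166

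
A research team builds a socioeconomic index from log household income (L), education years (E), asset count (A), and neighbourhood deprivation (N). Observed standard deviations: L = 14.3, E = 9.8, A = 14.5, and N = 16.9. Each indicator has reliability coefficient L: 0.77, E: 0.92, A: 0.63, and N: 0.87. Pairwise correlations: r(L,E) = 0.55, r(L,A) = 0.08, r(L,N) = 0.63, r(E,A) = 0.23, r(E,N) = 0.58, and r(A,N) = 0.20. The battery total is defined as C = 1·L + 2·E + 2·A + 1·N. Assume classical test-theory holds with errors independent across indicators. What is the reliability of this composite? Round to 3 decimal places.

0.868

Var(C) = 14.3² + 2²·9.8² + 2²·14.5² + 16.9² + 2·[2·14.3·9.8·0.55 + 2·14.3·14.5·0.08 + 14.3·16.9·0.63 + 4·9.8·14.5·0.23 + 2·9.8·16.9·0.58 + 2·14.5·16.9·0.20] = 1715.26 + 1520.91 = 3236.17.
With uncorrelated errors the cross-covariances are all true-score covariance, so they carry over unchanged; only the diagonal terms shrink to ρᵢσᵢ².
True-score variance = [14.3²·0.77 + 2²·9.8²·0.92 + 2²·14.5²·0.63 + 16.9²·0.87] + 1520.91 = 1289.2 + 1520.91 = 2810.1.
Reliability = 2810.1 / 3236.17 = 0.868.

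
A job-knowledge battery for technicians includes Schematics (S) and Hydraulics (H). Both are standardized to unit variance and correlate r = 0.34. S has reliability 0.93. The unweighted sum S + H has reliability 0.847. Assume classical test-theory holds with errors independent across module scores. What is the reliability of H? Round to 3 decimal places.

0.660

Var(S+H) = 2 + 2·0.34 = 2.680.
True-score variance = ρ_S + ρ_H + 2·0.34, so 0.847 = (0.93 + ρ_H + 0.68) / 2.680.
ρ_H = 0.847·2.680 − 0.93 − 0.68 = 0.660.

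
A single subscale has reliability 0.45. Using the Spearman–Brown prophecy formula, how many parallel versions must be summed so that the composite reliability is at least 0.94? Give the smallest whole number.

20

k ≥ ρ*(1−ρ₁)/(ρ₁(1−ρ*)) = 0.94·0.55 / (0.45·0.06) = 19.148.
Smallest integer k = 20.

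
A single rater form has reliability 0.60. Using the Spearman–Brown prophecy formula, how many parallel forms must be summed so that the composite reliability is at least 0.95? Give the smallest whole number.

k ≥ ρ*(1−ρ₁)/(ρ₁(1−ρ*)) = 0.95·0.40 / (0.60·0.05) = 12.667.
Smallest integer k = 13.

13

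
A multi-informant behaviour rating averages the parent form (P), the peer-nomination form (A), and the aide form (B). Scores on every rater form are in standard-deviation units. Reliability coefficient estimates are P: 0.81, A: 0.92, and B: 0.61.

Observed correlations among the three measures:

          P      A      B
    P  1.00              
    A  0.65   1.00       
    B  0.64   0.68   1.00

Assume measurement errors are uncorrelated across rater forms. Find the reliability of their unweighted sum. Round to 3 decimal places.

0.905

Var(P+A+B) = 3 + 2·[0.65 + 0.64 + 0.68] = 3 + 3.94 = 6.94.
Under uncorrelated errors the observed covariances equal the true-score covariances, so only the own-variance terms attenuate.
True-score variance = [0.81 + 0.92 + 0.61] + 3.94 = 2.34 + 3.94 = 6.28.
Reliability = 6.28 / 6.94 = 0.905.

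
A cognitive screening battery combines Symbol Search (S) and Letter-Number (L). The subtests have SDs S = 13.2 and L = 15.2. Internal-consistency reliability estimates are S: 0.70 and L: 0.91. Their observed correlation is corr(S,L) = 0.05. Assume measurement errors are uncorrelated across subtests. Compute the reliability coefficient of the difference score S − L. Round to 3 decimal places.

Var(S−L) = 13.2² + 15.2² − 2·13.2·15.2·0.05 = 405.28 − 20.064 = 385.216.
Under uncorrelated errors the observed covariances equal the true-score covariances, so only the own-variance terms attenuate.
True-score variance = [13.2²·0.70 + 15.2²·0.91] − 20.064 = 332.214 − 20.064 = 312.15.
Reliability = 312.15 / 385.216 = 0.810.

0.810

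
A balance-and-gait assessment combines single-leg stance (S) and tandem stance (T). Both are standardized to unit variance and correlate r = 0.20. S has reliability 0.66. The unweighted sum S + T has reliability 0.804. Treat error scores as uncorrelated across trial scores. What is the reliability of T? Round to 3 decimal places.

Var(S+T) = 2 + 2·0.20 = 2.400.
True-score variance = ρ_S + ρ_T + 2·0.20, so 0.804 = (0.66 + ρ_T + 0.40) / 2.400.
ρ_T = 0.804·2.400 − 0.66 − 0.40 = 0.870.

0.870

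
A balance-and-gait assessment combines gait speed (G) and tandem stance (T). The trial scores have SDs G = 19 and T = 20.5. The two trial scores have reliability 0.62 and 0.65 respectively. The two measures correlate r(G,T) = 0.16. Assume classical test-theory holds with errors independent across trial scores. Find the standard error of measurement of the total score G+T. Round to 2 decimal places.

16.86

Var(total) = 781.25 + 124.64 = 905.89.
True-score variance = 496.983 + 124.64 = 621.623, so reliability = 0.6862.
Error variance = 905.89 − 621.623 = 284.267; SEM = √284.267 = 16.86.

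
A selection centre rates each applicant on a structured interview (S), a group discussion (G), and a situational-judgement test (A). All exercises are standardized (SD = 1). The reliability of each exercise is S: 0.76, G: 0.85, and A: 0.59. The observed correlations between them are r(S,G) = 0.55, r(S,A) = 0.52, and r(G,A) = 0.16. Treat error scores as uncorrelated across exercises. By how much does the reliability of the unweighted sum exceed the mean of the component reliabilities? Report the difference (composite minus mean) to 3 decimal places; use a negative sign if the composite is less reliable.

0.120

Var(sum) = 3 + 2.46 = 5.46; true-score variance = 2.2 + 2.46 = 4.66; composite reliability = 0.8535.
Mean component reliability = 0.7333.
Difference = 0.8535 − 0.7333 = 0.120.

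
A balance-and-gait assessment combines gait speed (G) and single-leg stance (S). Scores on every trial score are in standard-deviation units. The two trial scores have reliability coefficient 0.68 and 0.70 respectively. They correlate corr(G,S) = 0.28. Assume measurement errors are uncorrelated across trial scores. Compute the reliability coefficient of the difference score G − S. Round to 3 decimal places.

0.569

Var(G−S) = 1 + 1 − 2·0.28 = 2 − 0.56 = 1.44.
Under uncorrelated errors the observed covariances equal the true-score covariances, so only the own-variance terms attenuate.
True-score variance = [0.68 + 0.70] − 0.56 = 1.38 − 0.56 = 0.82.
Reliability = 0.82 / 1.44 = 0.569.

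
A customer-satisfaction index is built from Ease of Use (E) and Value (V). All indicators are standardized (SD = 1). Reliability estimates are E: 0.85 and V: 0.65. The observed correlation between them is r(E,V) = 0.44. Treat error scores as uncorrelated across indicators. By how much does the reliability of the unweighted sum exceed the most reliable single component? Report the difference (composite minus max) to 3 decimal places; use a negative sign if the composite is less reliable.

Var(sum) = 2 + 0.88 = 2.88; true-score variance = 1.5 + 0.88 = 2.38; composite reliability = 0.8264.
Max component reliability = 0.8500.
Difference = 0.8264 − 0.8500 = -0.024.

-0.024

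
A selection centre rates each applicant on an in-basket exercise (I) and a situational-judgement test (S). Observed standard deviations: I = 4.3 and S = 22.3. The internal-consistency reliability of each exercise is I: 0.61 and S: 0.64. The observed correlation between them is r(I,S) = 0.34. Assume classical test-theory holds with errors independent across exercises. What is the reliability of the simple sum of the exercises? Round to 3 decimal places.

0.679

Var(I+S) = 4.3² + 22.3² + 2·[4.3·22.3·0.34] = 515.78 + 65.2052 = 580.985.
Under uncorrelated errors the observed covariances equal the true-score covariances, so only the own-variance terms attenuate.
True-score variance = [4.3²·0.61 + 22.3²·0.64] + 65.2052 = 329.545 + 65.2052 = 394.75.
Reliability = 394.75 / 580.985 = 0.679.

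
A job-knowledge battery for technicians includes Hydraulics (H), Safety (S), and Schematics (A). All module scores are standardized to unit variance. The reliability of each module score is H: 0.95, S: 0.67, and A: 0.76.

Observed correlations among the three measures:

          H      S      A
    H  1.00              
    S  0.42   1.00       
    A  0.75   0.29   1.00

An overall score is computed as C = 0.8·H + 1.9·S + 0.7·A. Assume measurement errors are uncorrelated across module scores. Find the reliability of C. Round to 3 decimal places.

0.824

Var(C) = 0.8² + 1.9² + 0.7² + 2·[1.52·0.42 + 0.56·0.75 + 1.33·0.29] = 4.74 + 2.8882 = 7.6282.
Under uncorrelated errors the observed covariances equal the true-score covariances, so only the own-variance terms attenuate.
True-score variance = [0.8²·0.95 + 1.9²·0.67 + 0.7²·0.76] + 2.8882 = 3.3991 + 2.8882 = 6.2873.
Reliability = 6.2873 / 7.6282 = 0.824.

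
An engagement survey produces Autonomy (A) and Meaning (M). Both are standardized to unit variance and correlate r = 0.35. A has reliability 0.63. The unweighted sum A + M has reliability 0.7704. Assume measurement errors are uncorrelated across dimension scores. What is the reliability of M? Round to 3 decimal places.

Var(A+M) = 2 + 2·0.35 = 2.700.
True-score variance = ρ_A + ρ_M + 2·0.35, so 0.7704 = (0.63 + ρ_M + 0.70) / 2.700.
ρ_M = 0.7704·2.700 − 0.63 − 0.70 = 0.750.

0.750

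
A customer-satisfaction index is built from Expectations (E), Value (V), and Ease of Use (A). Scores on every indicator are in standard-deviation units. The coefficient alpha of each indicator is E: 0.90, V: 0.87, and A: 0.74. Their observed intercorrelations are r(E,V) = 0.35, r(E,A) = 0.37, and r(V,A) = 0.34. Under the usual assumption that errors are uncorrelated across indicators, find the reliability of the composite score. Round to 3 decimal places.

Var(E+V+A) = 3 + 2·[0.35 + 0.37 + 0.34] = 3 + 2.12 = 5.12.
With uncorrelated errors the cross-covariances are all true-score covariance, so they carry over unchanged; only the diagonal terms shrink to ρᵢσᵢ².
True-score variance = [0.90 + 0.87 + 0.74] + 2.12 = 2.51 + 2.12 = 4.63.
Reliability = 4.63 / 5.12 = 0.904.

0.904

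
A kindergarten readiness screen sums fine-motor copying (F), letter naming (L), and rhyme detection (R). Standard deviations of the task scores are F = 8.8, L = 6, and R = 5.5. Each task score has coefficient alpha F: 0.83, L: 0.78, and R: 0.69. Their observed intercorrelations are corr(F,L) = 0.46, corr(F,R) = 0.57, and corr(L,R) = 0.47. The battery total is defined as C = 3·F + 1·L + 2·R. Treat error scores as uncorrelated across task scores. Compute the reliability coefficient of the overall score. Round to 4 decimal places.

0.8823

Var(C) = 3²·8.8² + 6² + 2²·5.5² + 2·[3·8.8·6·0.46 + 6·8.8·5.5·0.57 + 2·6·5.5·0.47] = 853.96 + 538.824 = 1392.78.
With uncorrelated errors the cross-covariances are all true-score covariance, so they carry over unchanged; only the diagonal terms shrink to ρᵢσᵢ².
True-score variance = [3²·8.8²·0.83 + 6²·0.78 + 2²·5.5²·0.69] + 538.824 = 690.047 + 538.824 = 1228.87.
Reliability = 1228.87 / 1392.78 = 0.8823.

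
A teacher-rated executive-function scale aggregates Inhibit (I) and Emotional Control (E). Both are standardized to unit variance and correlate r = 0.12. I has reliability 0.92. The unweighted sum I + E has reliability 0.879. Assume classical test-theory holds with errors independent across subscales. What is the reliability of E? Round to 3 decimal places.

Var(I+E) = 2 + 2·0.12 = 2.240.
True-score variance = ρ_I + ρ_E + 2·0.12, so 0.879 = (0.92 + ρ_E + 0.24) / 2.240.
ρ_E = 0.879·2.240 − 0.92 − 0.24 = 0.809.

0.809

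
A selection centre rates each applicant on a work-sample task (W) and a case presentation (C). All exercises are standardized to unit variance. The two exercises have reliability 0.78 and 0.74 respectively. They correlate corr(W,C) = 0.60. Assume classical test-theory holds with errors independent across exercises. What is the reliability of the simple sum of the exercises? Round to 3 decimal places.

0.850

Var(W+C) = 2 + 2·[0.60] = 2 + 1.2 = 3.2.
With uncorrelated errors the cross-covariances are all true-score covariance, so they carry over unchanged; only the diagonal terms shrink to ρᵢσᵢ².
True-score variance = [0.78 + 0.74] + 1.2 = 1.52 + 1.2 = 2.72.
Reliability = 2.72 / 3.2 = 0.850.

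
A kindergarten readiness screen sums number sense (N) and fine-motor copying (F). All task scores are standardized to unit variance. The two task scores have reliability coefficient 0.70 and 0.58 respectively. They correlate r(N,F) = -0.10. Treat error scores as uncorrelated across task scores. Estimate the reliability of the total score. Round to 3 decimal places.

Var(N+F) = 2 + 2·[(-0.10)] = 2 − 0.2 = 1.8.
Because errors are independent across components, Cov(Tᵢ,Tⱼ) = Cov(Xᵢ,Xⱼ); the off-diagonal part of the true-score variance is the same as above.
True-score variance = [0.70 + 0.58] − 0.2 = 1.28 − 0.2 = 1.08.
Reliability = 1.08 / 1.8 = 0.600.

0.600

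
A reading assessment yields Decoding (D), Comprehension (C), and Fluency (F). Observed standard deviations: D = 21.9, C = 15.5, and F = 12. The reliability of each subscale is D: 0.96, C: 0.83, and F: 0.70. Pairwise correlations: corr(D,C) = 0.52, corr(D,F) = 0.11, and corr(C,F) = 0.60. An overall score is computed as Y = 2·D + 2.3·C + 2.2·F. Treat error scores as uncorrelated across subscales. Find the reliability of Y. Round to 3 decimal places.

0.927

Var(Y) = 2²·21.9² + 2.3²·15.5² + 2.2²·12² + 2·[4.6·21.9·15.5·0.52 + 4.4·21.9·12·0.11 + 5.06·15.5·12·0.60] = 3886.32 + 3007.71 = 6894.03.
Because errors are independent across components, Cov(Tᵢ,Tⱼ) = Cov(Xᵢ,Xⱼ); the off-diagonal part of the true-score variance is the same as above.
True-score variance = [2²·21.9²·0.96 + 2.3²·15.5²·0.83 + 2.2²·12²·0.70] + 3007.71 = 3384.44 + 3007.71 = 6392.15.
Reliability = 6392.15 / 6894.03 = 0.927.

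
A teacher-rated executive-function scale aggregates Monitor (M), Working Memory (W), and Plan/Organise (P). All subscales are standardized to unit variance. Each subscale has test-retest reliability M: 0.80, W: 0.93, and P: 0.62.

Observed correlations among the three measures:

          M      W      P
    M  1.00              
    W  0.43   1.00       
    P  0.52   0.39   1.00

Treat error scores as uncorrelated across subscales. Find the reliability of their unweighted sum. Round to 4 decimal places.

Var(M+W+P) = 3 + 2·[0.43 + 0.52 + 0.39] = 3 + 2.68 = 5.68.
Under uncorrelated errors the observed covariances equal the true-score covariances, so only the own-variance terms attenuate.
True-score variance = [0.80 + 0.93 + 0.62] + 2.68 = 2.35 + 2.68 = 5.03.
Reliability = 5.03 / 5.68 = 0.8856.

0.8856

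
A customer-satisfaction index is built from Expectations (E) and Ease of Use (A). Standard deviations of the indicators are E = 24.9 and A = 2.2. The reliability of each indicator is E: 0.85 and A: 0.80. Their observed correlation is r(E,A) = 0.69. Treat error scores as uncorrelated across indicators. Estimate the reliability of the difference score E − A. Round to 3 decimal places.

Var(E−A) = 24.9² + 2.2² − 2·24.9·2.2·0.69 = 624.85 − 75.5964 = 549.254.
Because errors are independent across components, Cov(Tᵢ,Tⱼ) = Cov(Xᵢ,Xⱼ); the off-diagonal part of the true-score variance is the same as above.
True-score variance = [24.9²·0.85 + 2.2²·0.80] − 75.5964 = 530.88 − 75.5964 = 455.284.
Reliability = 455.284 / 549.254 = 0.829.

0.829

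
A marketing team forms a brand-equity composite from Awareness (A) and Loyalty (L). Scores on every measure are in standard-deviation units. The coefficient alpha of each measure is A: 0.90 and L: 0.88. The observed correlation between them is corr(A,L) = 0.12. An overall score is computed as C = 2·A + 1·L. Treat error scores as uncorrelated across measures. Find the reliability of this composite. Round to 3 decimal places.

0.905

Var(C) = 2² + 1 + 2·[2·0.12] = 5 + 0.48 = 5.48.
Because errors are independent across components, Cov(Tᵢ,Tⱼ) = Cov(Xᵢ,Xⱼ); the off-diagonal part of the true-score variance is the same as above.
True-score variance = [2²·0.90 + 0.88] + 0.48 = 4.48 + 0.48 = 4.96.
Reliability = 4.96 / 5.48 = 0.905.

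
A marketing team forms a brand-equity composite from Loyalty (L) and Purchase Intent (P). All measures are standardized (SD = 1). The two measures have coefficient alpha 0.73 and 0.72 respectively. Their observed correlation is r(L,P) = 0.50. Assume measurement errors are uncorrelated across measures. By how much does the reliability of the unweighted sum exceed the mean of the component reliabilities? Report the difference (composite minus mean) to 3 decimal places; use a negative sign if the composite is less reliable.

Var(sum) = 2 + 1 = 3; true-score variance = 1.45 + 1 = 2.45; composite reliability = 0.8167.
Mean component reliability = 0.7250.
Difference = 0.8167 − 0.7250 = 0.092.

0.092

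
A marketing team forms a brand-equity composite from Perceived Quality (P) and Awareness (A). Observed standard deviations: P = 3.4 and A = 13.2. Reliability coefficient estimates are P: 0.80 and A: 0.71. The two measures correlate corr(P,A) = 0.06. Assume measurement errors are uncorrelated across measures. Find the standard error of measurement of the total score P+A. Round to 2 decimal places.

Var(total) = 185.8 + 5.3856 = 191.186.
True-score variance = 132.958 + 5.3856 = 138.344, so reliability = 0.7236.
Error variance = 191.186 − 138.344 = 52.8416; SEM = √52.8416 = 7.27.

7.27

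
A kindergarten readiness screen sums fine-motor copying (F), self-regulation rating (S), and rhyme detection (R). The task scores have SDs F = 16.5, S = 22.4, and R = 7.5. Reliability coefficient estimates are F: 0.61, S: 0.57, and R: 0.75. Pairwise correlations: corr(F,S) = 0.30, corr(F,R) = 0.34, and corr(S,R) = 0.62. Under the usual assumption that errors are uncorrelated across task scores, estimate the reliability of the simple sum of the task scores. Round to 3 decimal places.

Var(F+S+R) = 16.5² + 22.4² + 7.5² + 2·[16.5·22.4·0.30 + 16.5·7.5·0.34 + 22.4·7.5·0.62] = 830.26 + 514.23 = 1344.49.
Because errors are independent across components, Cov(Tᵢ,Tⱼ) = Cov(Xᵢ,Xⱼ); the off-diagonal part of the true-score variance is the same as above.
True-score variance = [16.5²·0.61 + 22.4²·0.57 + 7.5²·0.75] + 514.23 = 494.263 + 514.23 = 1008.49.
Reliability = 1008.49 / 1344.49 = 0.750.

0.750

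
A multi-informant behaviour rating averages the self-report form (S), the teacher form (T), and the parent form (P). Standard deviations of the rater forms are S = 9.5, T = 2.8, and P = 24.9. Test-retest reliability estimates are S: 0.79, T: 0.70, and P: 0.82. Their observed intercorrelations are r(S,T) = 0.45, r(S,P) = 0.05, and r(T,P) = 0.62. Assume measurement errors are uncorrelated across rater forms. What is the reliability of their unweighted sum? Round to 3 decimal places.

0.844

Var(S+T+P) = 9.5² + 2.8² + 24.9² + 2·[9.5·2.8·0.45 + 9.5·24.9·0.05 + 2.8·24.9·0.62] = 718.1 + 134.048 = 852.148.
Because errors are independent across components, Cov(Tᵢ,Tⱼ) = Cov(Xᵢ,Xⱼ); the off-diagonal part of the true-score variance is the same as above.
True-score variance = [9.5²·0.79 + 2.8²·0.70 + 24.9²·0.82] + 134.048 = 585.194 + 134.048 = 719.241.
Reliability = 719.241 / 852.148 = 0.844.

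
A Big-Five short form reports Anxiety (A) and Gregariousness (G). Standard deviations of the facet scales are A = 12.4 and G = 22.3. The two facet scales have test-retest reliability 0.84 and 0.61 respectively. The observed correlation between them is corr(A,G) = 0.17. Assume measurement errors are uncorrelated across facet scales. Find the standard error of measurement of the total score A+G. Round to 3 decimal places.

Var(total) = 651.05 + 94.0168 = 745.067.
True-score variance = 432.505 + 94.0168 = 526.522, so reliability = 0.7067.
Error variance = 745.067 − 526.522 = 218.545; SEM = √218.545 = 14.783.

14.783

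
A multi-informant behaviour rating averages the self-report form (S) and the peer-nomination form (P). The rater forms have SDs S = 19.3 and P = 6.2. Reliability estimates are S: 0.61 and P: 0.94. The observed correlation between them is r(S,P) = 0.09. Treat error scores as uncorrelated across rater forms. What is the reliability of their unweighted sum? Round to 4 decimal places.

0.6588

Var(S+P) = 19.3² + 6.2² + 2·[19.3·6.2·0.09] = 410.93 + 21.5388 = 432.469.
Because errors are independent across components, Cov(Tᵢ,Tⱼ) = Cov(Xᵢ,Xⱼ); the off-diagonal part of the true-score variance is the same as above.
True-score variance = [19.3²·0.61 + 6.2²·0.94] + 21.5388 = 263.352 + 21.5388 = 284.891.
Reliability = 284.891 / 432.469 = 0.6588.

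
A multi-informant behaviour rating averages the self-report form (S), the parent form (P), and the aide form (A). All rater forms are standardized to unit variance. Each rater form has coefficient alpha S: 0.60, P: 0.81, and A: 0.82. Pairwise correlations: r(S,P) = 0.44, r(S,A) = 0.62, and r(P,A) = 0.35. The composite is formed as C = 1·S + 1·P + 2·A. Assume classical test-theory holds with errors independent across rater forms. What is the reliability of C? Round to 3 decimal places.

Var(C) = 1 + 1 + 2² + 2·[0.44 + 2·0.62 + 2·0.35] = 6 + 4.76 = 10.76.
Because errors are independent across components, Cov(Tᵢ,Tⱼ) = Cov(Xᵢ,Xⱼ); the off-diagonal part of the true-score variance is the same as above.
True-score variance = [0.60 + 0.81 + 2²·0.82] + 4.76 = 4.69 + 4.76 = 9.45.
Reliability = 9.45 / 10.76 = 0.878.

0.878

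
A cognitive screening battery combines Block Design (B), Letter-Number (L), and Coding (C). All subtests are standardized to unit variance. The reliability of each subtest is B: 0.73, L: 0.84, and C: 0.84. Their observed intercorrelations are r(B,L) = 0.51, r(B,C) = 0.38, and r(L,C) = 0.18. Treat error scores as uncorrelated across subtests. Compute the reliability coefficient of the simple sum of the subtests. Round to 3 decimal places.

0.885

Var(B+L+C) = 3 + 2·[0.51 + 0.38 + 0.18] = 3 + 2.14 = 5.14.
Because errors are independent across components, Cov(Tᵢ,Tⱼ) = Cov(Xᵢ,Xⱼ); the off-diagonal part of the true-score variance is the same as above.
True-score variance = [0.73 + 0.84 + 0.84] + 2.14 = 2.41 + 2.14 = 4.55.
Reliability = 4.55 / 5.14 = 0.885.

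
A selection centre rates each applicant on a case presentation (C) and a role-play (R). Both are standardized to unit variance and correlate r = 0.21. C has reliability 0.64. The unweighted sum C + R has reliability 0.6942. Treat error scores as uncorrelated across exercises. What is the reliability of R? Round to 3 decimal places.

Var(C+R) = 2 + 2·0.21 = 2.420.
True-score variance = ρ_C + ρ_R + 2·0.21, so 0.6942 = (0.64 + ρ_R + 0.42) / 2.420.
ρ_R = 0.6942·2.420 − 0.64 − 0.42 = 0.620.

0.620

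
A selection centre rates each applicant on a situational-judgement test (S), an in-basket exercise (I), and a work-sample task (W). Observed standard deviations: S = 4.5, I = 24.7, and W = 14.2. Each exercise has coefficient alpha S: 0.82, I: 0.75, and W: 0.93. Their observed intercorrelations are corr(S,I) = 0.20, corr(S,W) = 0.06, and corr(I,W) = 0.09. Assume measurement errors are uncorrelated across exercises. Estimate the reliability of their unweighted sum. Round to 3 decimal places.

0.820

Var(S+I+W) = 4.5² + 24.7² + 14.2² + 2·[4.5·24.7·0.20 + 4.5·14.2·0.06 + 24.7·14.2·0.09] = 831.98 + 115.261 = 947.241.
With uncorrelated errors the cross-covariances are all true-score covariance, so they carry over unchanged; only the diagonal terms shrink to ρᵢσᵢ².
True-score variance = [4.5²·0.82 + 24.7²·0.75 + 14.2²·0.93] + 115.261 = 661.698 + 115.261 = 776.959.
Reliability = 776.959 / 947.241 = 0.820.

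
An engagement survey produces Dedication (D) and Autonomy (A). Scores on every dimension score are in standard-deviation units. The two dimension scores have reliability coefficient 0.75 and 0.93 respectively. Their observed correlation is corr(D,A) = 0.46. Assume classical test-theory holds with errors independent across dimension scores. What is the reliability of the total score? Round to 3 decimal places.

Var(D+A) = 2 + 2·[0.46] = 2 + 0.92 = 2.92.
Under uncorrelated errors the observed covariances equal the true-score covariances, so only the own-variance terms attenuate.
True-score variance = [0.75 + 0.93] + 0.92 = 1.68 + 0.92 = 2.6.
Reliability = 2.6 / 2.92 = 0.890.

0.890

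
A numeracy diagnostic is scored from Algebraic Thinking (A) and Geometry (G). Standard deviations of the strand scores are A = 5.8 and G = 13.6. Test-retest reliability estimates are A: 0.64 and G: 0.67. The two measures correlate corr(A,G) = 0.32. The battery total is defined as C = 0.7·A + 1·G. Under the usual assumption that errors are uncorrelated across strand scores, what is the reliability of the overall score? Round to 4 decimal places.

Var(C) = 0.7²·5.8² + 13.6² + 2·[0.7·5.8·13.6·0.32] = 201.444 + 35.3382 = 236.782.
With uncorrelated errors the cross-covariances are all true-score covariance, so they carry over unchanged; only the diagonal terms shrink to ρᵢσᵢ².
True-score variance = [0.7²·5.8²·0.64 + 13.6²·0.67] + 35.3382 = 134.473 + 35.3382 = 169.811.
Reliability = 169.811 / 236.782 = 0.7172.

0.7172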